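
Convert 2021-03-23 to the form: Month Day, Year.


ISO 2021-03-23 parses as year=2021, month=03, day=23
Month 3 -> March

March 23, 2021


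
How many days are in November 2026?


November 2026

30 days


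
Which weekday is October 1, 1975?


Target: October 1, 1975
Anchor: Jan 1, 1975. With p = 1975 - 1 = 1974: (p + p//4 - p//100 + p//400) mod 7 = (1974 + 493 - 19 + 4) mod 7 = 2452 mod 7 = 2 -> Wednesday (Mon=0 ... Sun=6)
Days before October (Jan-Sep): 273 days
Weekday index = (2 + 273) mod 7 = 2

Wednesday


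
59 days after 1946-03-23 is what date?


Start: 1946-03-23, add 59 days
March 1946 has 31 days: 31 - 23 = 8 days to March 31 -> 51 left
April 1946 has 30 days -> 21 left
May 1946: 21 <= 31 -> lands on May 21

Result: 1946-05-21


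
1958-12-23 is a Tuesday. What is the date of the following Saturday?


Current: Tuesday
Target: Saturday
Days ahead: 4

Next Saturday: 1958-12-27


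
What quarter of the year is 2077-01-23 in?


Month: January (month 1)
Q1: Jan-Mar, Q2: Apr-Jun, Q3: Jul-Sep, Q4: Oct-Dec

Q1


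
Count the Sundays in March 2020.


March 2020 has 31 days
Anchor: Jan 1, 2020. With p = 2020 - 1 = 2019: (p + p//4 - p//100 + p//400) mod 7 = (2019 + 504 - 20 + 5) mod 7 = 2508 mod 7 = 2 -> Wednesday (Mon=0 ... Sun=6)
Days before March (Jan-Feb): 60; March 1 index = (2 + 60) mod 7 = 6 -> Sunday
First Sunday is March 1
Sundays: 1, 8, 15, 22, 29

5 Sundays


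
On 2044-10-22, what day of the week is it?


Date: October 22, 2044
Anchor: Jan 1, 2044. With p = 2044 - 1 = 2043: (p + p//4 - p//100 + p//400) mod 7 = (2043 + 510 - 20 + 5) mod 7 = 2538 mod 7 = 4 -> Friday (Mon=0 ... Sun=6)
Days before October (Jan-Sep): 274; offset = 274 + 22 - 1 = 295
Weekday index = (4 + 295) mod 7 = 5

Day of the week: Saturday


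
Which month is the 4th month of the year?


Month 4 of 12

April


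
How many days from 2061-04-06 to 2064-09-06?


From 2061-04-06 to 2064-09-06
2061-04-06: days before April = 31 + 28 + 31 = 90 (2061 is not a leap year); day of year = 90 + 6 = 96
2064-09-06: days before September = 31 + 29 + 31 + 30 + 31 + 30 + 31 + 31 = 244 (2064 is a leap year); day of year = 244 + 6 = 250
Rest of 2061: 365 - 96 = 269
Full years 2062 (365), 2063 (365): 730
Total = 269 + 730 + 250 = 1249

1249 days


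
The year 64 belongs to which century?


Century = (year - 1) // 100 + 1
= (64 - 1) // 100 + 1
= 63 // 100 + 1
= 0 + 1

1st century


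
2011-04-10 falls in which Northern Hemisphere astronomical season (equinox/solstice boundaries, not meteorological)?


Date: April 10
Astronomical Spring (approx.; exact equinox/solstice day varies by year): March 20 to June 20
April 10 falls within the Spring window

Spring


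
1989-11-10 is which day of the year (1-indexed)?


Date: November 10, 1989
Days in months 1 through 10: 304
Plus 10 days in November

Day of year: 314


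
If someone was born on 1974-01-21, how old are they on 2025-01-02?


Birth: 1974-01-21
Reference: 2025-01-02
Year difference: 2025 - 1974 = 51
Birthday not yet reached in 2025, subtract 1

50 years old


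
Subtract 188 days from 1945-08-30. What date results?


Start: 1945-08-30, subtract 188 days
Back 30 days from August 30 reaches July 31, 1945 -> 158 left
July 1945 has 31 days -> back to June 30, 1945 -> 127 left
June 1945 has 30 days -> back to May 31, 1945 -> 97 left
May 1945 has 31 days -> back to April 30, 1945 -> 66 left
April 1945 has 30 days -> back to March 31, 1945 -> 36 left
March 1945 has 31 days -> back to February 28, 1945 -> 5 left
February 1945: 28 - 5 = 23 -> lands on February 23

Result: 1945-02-23


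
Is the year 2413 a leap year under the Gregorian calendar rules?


Gregorian leap year rule: divisible by 4, but not by 100, unless also by 400.
2413 is not divisible by 4 -> not a leap year

No


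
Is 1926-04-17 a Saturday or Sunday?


Anchor: Jan 1, 1926. With p = 1926 - 1 = 1925: (p + p//4 - p//100 + p//400) mod 7 = (1925 + 481 - 19 + 4) mod 7 = 2391 mod 7 = 4 -> Friday (Mon=0 ... Sun=6)
Day of year: 107; offset = 106
Weekday index = (4 + 106) mod 7 = 5 -> Saturday
Weekend days: Saturday, Sunday

Yes


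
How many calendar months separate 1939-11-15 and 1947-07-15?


From November 1939 to July 1947
8 years * 12 = 96 months, minus 4 months = 92

92 months


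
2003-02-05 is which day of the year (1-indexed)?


Date: February 5, 2003
Days in months 1 through 1: 31
Plus 5 days in February

Day of year: 36


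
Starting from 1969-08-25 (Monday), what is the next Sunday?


Current: Monday
Target: Sunday
Days ahead: 6

Next Sunday: 1969-08-31


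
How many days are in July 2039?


July 2039

31 days


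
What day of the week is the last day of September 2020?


September 2020 has 30 days
Anchor: Jan 1, 2020. With p = 2020 - 1 = 2019: (p + p//4 - p//100 + p//400) mod 7 = (2019 + 504 - 20 + 5) mod 7 = 2508 mod 7 = 2 -> Wednesday (Mon=0 ... Sun=6)
Days before September (Jan-Aug): 244; September 1 index = (2 + 244) mod 7 = 1 -> Tuesday
Last day offset: 30 - 1 = 29 days
Weekday index = (1 + 29) mod 7 = 2

Wednesday, September 30


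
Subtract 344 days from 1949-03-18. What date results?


Start: 1949-03-18, subtract 344 days
Back 18 days from March 18 reaches February 28, 1949 -> 326 left
February 1949 has 28 days -> back to January 31, 1949 -> 298 left
January 1949 has 31 days -> back to December 31, 1948 -> 267 left
December 1948 has 31 days -> back to November 30, 1948 -> 236 left
November 1948 has 30 days -> back to October 31, 1948 -> 206 left
October 1948 has 31 days -> back to September 30, 1948 -> 175 left
September 1948 has 30 days -> back to August 31, 1948 -> 145 left
August 1948 has 31 days -> back to July 31, 1948 -> 114 left
July 1948 has 31 days -> back to June 30, 1948 -> 83 left
June 1948 has 30 days -> back to May 31, 1948 -> 53 left
May 1948 has 31 days -> back to April 30, 1948 -> 22 left
April 1948: 30 - 22 = 8 -> lands on April 8

Result: 1948-04-08


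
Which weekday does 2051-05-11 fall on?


Date: May 11, 2051
Anchor: Jan 1, 2051. With p = 2051 - 1 = 2050: (p + p//4 - p//100 + p//400) mod 7 = (2050 + 512 - 20 + 5) mod 7 = 2547 mod 7 = 6 -> Sunday (Mon=0 ... Sun=6)
Days before May (Jan-Apr): 120; offset = 120 + 11 - 1 = 130
Weekday index = (6 + 130) mod 7 = 3

Day of the week: Thursday


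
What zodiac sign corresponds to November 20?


Date: November 20
Conventional tropical zodiac dates: Scorpio from October 23 onward; Sagittarius starts November 22
November 20 falls within the Scorpio range

Scorpio


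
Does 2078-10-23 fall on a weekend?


Anchor: Jan 1, 2078. With p = 2078 - 1 = 2077: (p + p//4 - p//100 + p//400) mod 7 = (2077 + 519 - 20 + 5) mod 7 = 2581 mod 7 = 5 -> Saturday (Mon=0 ... Sun=6)
Day of year: 296; offset = 295
Weekday index = (5 + 295) mod 7 = 6 -> Sunday
Weekend days: Saturday, Sunday

Yes


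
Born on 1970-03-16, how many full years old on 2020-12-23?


Birth: 1970-03-16
Reference: 2020-12-23
Year difference: 2020 - 1970 = 50

50 years old


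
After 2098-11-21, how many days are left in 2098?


Day of year: 325 of 365
Remaining = 365 - 325

40 days


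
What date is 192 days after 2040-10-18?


Start: 2040-10-18, add 192 days
October 2040 has 31 days: 31 - 18 = 13 days to October 31 -> 179 left
November 2040 has 30 days -> 149 left
December 2040 has 31 days -> 118 left
January 2041 has 31 days -> 87 left
February 2041 has 28 days -> 59 left
March 2041 has 31 days -> 28 left
April 2041: 28 <= 30 -> lands on April 28

Result: 2041-04-28


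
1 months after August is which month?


August is month 8
8 + 1 = 9

September


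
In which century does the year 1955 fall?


Century = (year - 1) // 100 + 1
= (1955 - 1) // 100 + 1
= 1954 // 100 + 1
= 19 + 1

20th century


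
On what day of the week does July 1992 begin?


Target: July 1, 1992
Anchor: Jan 1, 1992. With p = 1992 - 1 = 1991: (p + p//4 - p//100 + p//400) mod 7 = (1991 + 497 - 19 + 4) mod 7 = 2473 mod 7 = 2 -> Wednesday (Mon=0 ... Sun=6)
Days before July (Jan-Jun): 182 days
Weekday index = (2 + 182) mod 7 = 2

Wednesday


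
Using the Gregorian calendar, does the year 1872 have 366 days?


Gregorian leap year rule: divisible by 4, but not by 100, unless also by 400.
1872 is divisible by 4 but not 100 -> leap year

Yes


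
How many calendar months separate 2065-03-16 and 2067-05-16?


From March 2065 to May 2067
2 years * 12 = 24 months, plus 2 months = 26

26 months


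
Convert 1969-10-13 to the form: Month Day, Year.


ISO 1969-10-13 parses as year=1969, month=10, day=13
Month 10 -> October

October 13, 1969


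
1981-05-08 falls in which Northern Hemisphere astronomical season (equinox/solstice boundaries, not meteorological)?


Date: May 8
Astronomical Spring (approx.; exact equinox/solstice day varies by year): March 20 to June 20
May 8 falls within the Spring window

Spring


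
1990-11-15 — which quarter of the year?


Month: November (month 11)
Q1: Jan-Mar, Q2: Apr-Jun, Q3: Jul-Sep, Q4: Oct-Dec

Q4


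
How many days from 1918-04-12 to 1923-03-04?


From 1918-04-12 to 1923-03-04
1918-04-12: days before April = 31 + 28 + 31 = 90 (1918 is not a leap year); day of year = 90 + 12 = 102
1923-03-04: days before March = 31 + 28 = 59 (1923 is not a leap year); day of year = 59 + 4 = 63
Rest of 1918: 365 - 102 = 263
Full years 1919 (365), 1920 (366), 1921 (365), 1922 (365): 1461
Total = 263 + 1461 + 63 = 1787

1787 days


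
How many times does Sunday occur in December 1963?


December 1963 has 31 days
Anchor: Jan 1, 1963. With p = 1963 - 1 = 1962: (p + p//4 - p//100 + p//400) mod 7 = (1962 + 490 - 19 + 4) mod 7 = 2437 mod 7 = 1 -> Tuesday (Mon=0 ... Sun=6)
Days before December (Jan-Nov): 334; December 1 index = (1 + 334) mod 7 = 6 -> Sunday
First Sunday is December 1
Sundays: 1, 8, 15, 22, 29

5 Sundays


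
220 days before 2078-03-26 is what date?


Start: 2078-03-26, subtract 220 days
Back 26 days from March 26 reaches February 28, 2078 -> 194 left
February 2078 has 28 days -> back to January 31, 2078 -> 166 left
January 2078 has 31 days -> back to December 31, 2077 -> 135 left
December 2077 has 31 days -> back to November 30, 2077 -> 104 left
November 2077 has 30 days -> back to October 31, 2077 -> 74 left
October 2077 has 31 days -> back to September 30, 2077 -> 43 left
September 2077 has 30 days -> back to August 31, 2077 -> 13 left
August 2077: 31 - 13 = 18 -> lands on August 18

Result: 2077-08-18


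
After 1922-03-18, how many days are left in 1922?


Day of year: 77 of 365
Remaining = 365 - 77

288 days


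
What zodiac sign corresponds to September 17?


Date: September 17
Conventional tropical zodiac dates: Virgo from August 23 onward; Libra starts September 23
September 17 falls within the Virgo range

Virgo


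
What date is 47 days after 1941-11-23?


Start: 1941-11-23, add 47 days
November 1941 has 30 days: 30 - 23 = 7 days to November 30 -> 40 left
December 1941 has 31 days -> 9 left
January 1942: 9 <= 31 -> lands on January 9

Result: 1942-01-09


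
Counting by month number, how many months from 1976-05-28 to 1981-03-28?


From May 1976 to March 1981
5 years * 12 = 60 months, minus 2 months = 58

58 months


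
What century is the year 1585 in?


Century = (year - 1) // 100 + 1
= (1585 - 1) // 100 + 1
= 1584 // 100 + 1
= 15 + 1

16th century


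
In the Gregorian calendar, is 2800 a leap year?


Gregorian leap year rule: divisible by 4, but not by 100, unless also by 400.
2800 is divisible by 400 -> leap year

Yes


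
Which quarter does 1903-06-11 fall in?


Month: June (month 6)
Q1: Jan-Mar, Q2: Apr-Jun, Q3: Jul-Sep, Q4: Oct-Dec

Q2


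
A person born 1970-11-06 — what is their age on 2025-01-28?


Birth: 1970-11-06
Reference: 2025-01-28
Year difference: 2025 - 1970 = 55
Birthday not yet reached in 2025, subtract 1

54 years old


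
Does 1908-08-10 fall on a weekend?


Anchor: Jan 1, 1908. With p = 1908 - 1 = 1907: (p + p//4 - p//100 + p//400) mod 7 = (1907 + 476 - 19 + 4) mod 7 = 2368 mod 7 = 2 -> Wednesday (Mon=0 ... Sun=6)
Day of year: 223; offset = 222
Weekday index = (2 + 222) mod 7 = 0 -> Monday
Weekend days: Saturday, Sunday

No


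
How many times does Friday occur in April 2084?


April 2084 has 30 days
Anchor: Jan 1, 2084. With p = 2084 - 1 = 2083: (p + p//4 - p//100 + p//400) mod 7 = (2083 + 520 - 20 + 5) mod 7 = 2588 mod 7 = 5 -> Saturday (Mon=0 ... Sun=6)
Days before April (Jan-Mar): 91; April 1 index = (5 + 91) mod 7 = 5 -> Saturday
First Friday is April 7
Fridays: 7, 14, 21, 28

4 Fridays


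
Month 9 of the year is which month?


Month 9 of 12

September


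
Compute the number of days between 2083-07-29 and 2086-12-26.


From 2083-07-29 to 2086-12-26
2083-07-29: days before July = 31 + 28 + 31 + 30 + 31 + 30 = 181 (2083 is not a leap year); day of year = 181 + 29 = 210
2086-12-26: days before December = 31 + 28 + 31 + 30 + 31 + 30 + 31 + 31 + 30 + 31 + 30 = 334 (2086 is not a leap year); day of year = 334 + 26 = 360
Rest of 2083: 365 - 210 = 155
Full years 2084 (366), 2085 (365): 731
Total = 155 + 731 + 360 = 1246

1246 days


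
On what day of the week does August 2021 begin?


Target: August 1, 2021
Anchor: Jan 1, 2021. With p = 2021 - 1 = 2020: (p + p//4 - p//100 + p//400) mod 7 = (2020 + 505 - 20 + 5) mod 7 = 2510 mod 7 = 4 -> Friday (Mon=0 ... Sun=6)
Days before August (Jan-Jul): 212 days
Weekday index = (4 + 212) mod 7 = 6

Sunday


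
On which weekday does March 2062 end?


March 2062 has 31 days
Anchor: Jan 1, 2062. With p = 2062 - 1 = 2061: (p + p//4 - p//100 + p//400) mod 7 = (2061 + 515 - 20 + 5) mod 7 = 2561 mod 7 = 6 -> Sunday (Mon=0 ... Sun=6)
Days before March (Jan-Feb): 59; March 1 index = (6 + 59) mod 7 = 2 -> Wednesday
Last day offset: 31 - 1 = 30 days
Weekday index = (2 + 30) mod 7 = 4

Friday, March 31


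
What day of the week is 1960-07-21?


Date: July 21, 1960
Anchor: Jan 1, 1960. With p = 1960 - 1 = 1959: (p + p//4 - p//100 + p//400) mod 7 = (1959 + 489 - 19 + 4) mod 7 = 2433 mod 7 = 4 -> Friday (Mon=0 ... Sun=6)
Days before July (Jan-Jun): 182; offset = 182 + 21 - 1 = 202
Weekday index = (4 + 202) mod 7 = 3

Day of the week: Thursday


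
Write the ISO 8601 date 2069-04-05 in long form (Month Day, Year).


ISO 2069-04-05 parses as year=2069, month=04, day=05
Month 4 -> April

April 5, 2069


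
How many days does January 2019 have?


January 2019

31 days


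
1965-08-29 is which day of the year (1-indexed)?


Date: August 29, 1965
Days in months 1 through 7: 212
Plus 29 days in August

Day of year: 241


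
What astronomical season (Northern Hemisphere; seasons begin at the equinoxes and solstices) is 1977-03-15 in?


Date: March 15
Astronomical Winter (approx.; exact equinox/solstice day varies by year): December 21 to March 19
March 15 falls within the Winter window

Winter


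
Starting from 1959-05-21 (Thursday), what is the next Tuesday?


Current: Thursday
Target: Tuesday
Days ahead: 5

Next Tuesday: 1959-05-26


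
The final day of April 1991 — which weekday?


April 1991 has 30 days
Anchor: Jan 1, 1991. With p = 1991 - 1 = 1990: (p + p//4 - p//100 + p//400) mod 7 = (1990 + 497 - 19 + 4) mod 7 = 2472 mod 7 = 1 -> Tuesday (Mon=0 ... Sun=6)
Days before April (Jan-Mar): 90; April 1 index = (1 + 90) mod 7 = 0 -> Monday
Last day offset: 30 - 1 = 29 days
Weekday index = (0 + 29) mod 7 = 1

Tuesday, April 30


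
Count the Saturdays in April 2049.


April 2049 has 30 days
Anchor: Jan 1, 2049. With p = 2049 - 1 = 2048: (p + p//4 - p//100 + p//400) mod 7 = (2048 + 512 - 20 + 5) mod 7 = 2545 mod 7 = 4 -> Friday (Mon=0 ... Sun=6)
Days before April (Jan-Mar): 90; April 1 index = (4 + 90) mod 7 = 3 -> Thursday
First Saturday is April 3
Saturdays: 3, 10, 17, 24

4 Saturdays


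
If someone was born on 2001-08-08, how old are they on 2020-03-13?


Birth: 2001-08-08
Reference: 2020-03-13
Year difference: 2020 - 2001 = 19
Birthday not yet reached in 2020, subtract 1

18 years old


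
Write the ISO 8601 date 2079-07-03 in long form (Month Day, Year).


ISO 2079-07-03 parses as year=2079, month=07, day=03
Month 7 -> July

July 3, 2079


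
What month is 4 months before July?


July is month 7
7 - 4 = 3

March


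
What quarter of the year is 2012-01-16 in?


Month: January (month 1)
Q1: Jan-Mar, Q2: Apr-Jun, Q3: Jul-Sep, Q4: Oct-Dec

Q1


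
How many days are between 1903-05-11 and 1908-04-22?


From 1903-05-11 to 1908-04-22
1903-05-11: days before May = 31 + 28 + 31 + 30 = 120 (1903 is not a leap year); day of year = 120 + 11 = 131
1908-04-22: days before April = 31 + 29 + 31 = 91 (1908 is a leap year); day of year = 91 + 22 = 113
Rest of 1903: 365 - 131 = 234
Full years 1904 (366), 1905 (365), 1906 (365), 1907 (365): 1461
Total = 234 + 1461 + 113 = 1808

1808 days


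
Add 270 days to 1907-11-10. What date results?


Start: 1907-11-10, add 270 days
November 1907 has 30 days: 30 - 10 = 20 days to November 30 -> 250 left
December 1907 has 31 days -> 219 left
January 1908 has 31 days -> 188 left
February 1908 has 29 days -> 159 left
March 1908 has 31 days -> 128 left
April 1908 has 30 days -> 98 left
May 1908 has 31 days -> 67 left
June 1908 has 30 days -> 37 left
July 1908 has 31 days -> 6 left
August 1908: 6 <= 31 -> lands on August 6

Result: 1908-08-06


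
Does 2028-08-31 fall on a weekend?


Anchor: Jan 1, 2028. With p = 2028 - 1 = 2027: (p + p//4 - p//100 + p//400) mod 7 = (2027 + 506 - 20 + 5) mod 7 = 2518 mod 7 = 5 -> Saturday (Mon=0 ... Sun=6)
Day of year: 244; offset = 243
Weekday index = (5 + 243) mod 7 = 3 -> Thursday
Weekend days: Saturday, Sunday

No


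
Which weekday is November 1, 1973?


Target: November 1, 1973
Anchor: Jan 1, 1973. With p = 1973 - 1 = 1972: (p + p//4 - p//100 + p//400) mod 7 = (1972 + 493 - 19 + 4) mod 7 = 2450 mod 7 = 0 -> Monday (Mon=0 ... Sun=6)
Days before November (Jan-Oct): 304 days
Weekday index = (0 + 304) mod 7 = 3

Thursday


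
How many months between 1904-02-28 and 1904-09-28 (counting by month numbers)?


From February 1904 to September 1904
0 years * 12 = 0 months, plus 7 months = 7

7 months


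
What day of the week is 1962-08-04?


Date: August 4, 1962
Anchor: Jan 1, 1962. With p = 1962 - 1 = 1961: (p + p//4 - p//100 + p//400) mod 7 = (1961 + 490 - 19 + 4) mod 7 = 2436 mod 7 = 0 -> Monday (Mon=0 ... Sun=6)
Days before August (Jan-Jul): 212; offset = 212 + 4 - 1 = 215
Weekday index = (0 + 215) mod 7 = 5

Day of the week: Saturday


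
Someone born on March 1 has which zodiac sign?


Date: March 1
Conventional tropical zodiac dates: Pisces from February 19 onward; Aries starts March 21
March 1 falls within the Pisces range

Pisces


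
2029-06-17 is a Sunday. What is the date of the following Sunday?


Current: Sunday
Target: Sunday
Days ahead: 7

Next Sunday: 2029-06-24


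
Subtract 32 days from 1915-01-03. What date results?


Start: 1915-01-03, subtract 32 days
Back 3 days from January 3 reaches December 31, 1914 -> 29 left
December 1914: 31 - 29 = 2 -> lands on December 2

Result: 1914-12-02


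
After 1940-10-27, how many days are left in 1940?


Day of year: 301 of 366
Remaining = 366 - 301

65 days


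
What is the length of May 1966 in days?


May 1966

31 days


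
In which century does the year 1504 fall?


Century = (year - 1) // 100 + 1
= (1504 - 1) // 100 + 1
= 1503 // 100 + 1
= 15 + 1

16th century


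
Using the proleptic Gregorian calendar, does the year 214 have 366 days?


Gregorian leap year rule: divisible by 4, but not by 100, unless also by 400.
214 is not divisible by 4 -> not a leap year

No


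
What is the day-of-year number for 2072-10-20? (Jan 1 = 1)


Date: October 20, 2072
Days in months 1 through 9: 274
Plus 20 days in October

Day of year: 294


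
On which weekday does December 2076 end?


December 2076 has 31 days
Anchor: Jan 1, 2076. With p = 2076 - 1 = 2075: (p + p//4 - p//100 + p//400) mod 7 = (2075 + 518 - 20 + 5) mod 7 = 2578 mod 7 = 2 -> Wednesday (Mon=0 ... Sun=6)
Days before December (Jan-Nov): 335; December 1 index = (2 + 335) mod 7 = 1 -> Tuesday
Last day offset: 31 - 1 = 30 days
Weekday index = (1 + 30) mod 7 = 3

Thursday, December 31


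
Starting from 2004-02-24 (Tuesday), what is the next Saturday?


Current: Tuesday
Target: Saturday
Days ahead: 4

Next Saturday: 2004-02-28


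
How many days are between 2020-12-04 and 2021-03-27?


From 2020-12-04 to 2021-03-27
2020-12-04: days before December = 31 + 29 + 31 + 30 + 31 + 30 + 31 + 31 + 30 + 31 + 30 = 335 (2020 is a leap year); day of year = 335 + 4 = 339
2021-03-27: days before March = 31 + 28 = 59 (2021 is not a leap year); day of year = 59 + 27 = 86
Rest of 2020: 366 - 339 = 27
Total = 27 + 86 = 113

113 days


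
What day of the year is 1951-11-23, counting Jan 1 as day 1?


Date: November 23, 1951
Days in months 1 through 10: 304
Plus 23 days in November

Day of year: 327


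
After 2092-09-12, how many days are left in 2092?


Day of year: 256 of 366
Remaining = 366 - 256

110 days


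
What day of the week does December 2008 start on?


Target: December 1, 2008
Anchor: Jan 1, 2008. With p = 2008 - 1 = 2007: (p + p//4 - p//100 + p//400) mod 7 = (2007 + 501 - 20 + 5) mod 7 = 2493 mod 7 = 1 -> Tuesday (Mon=0 ... Sun=6)
Days before December (Jan-Nov): 335 days
Weekday index = (1 + 335) mod 7 = 0

Monday


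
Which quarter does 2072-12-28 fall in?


Month: December (month 12)
Q1: Jan-Mar, Q2: Apr-Jun, Q3: Jul-Sep, Q4: Oct-Dec

Q4


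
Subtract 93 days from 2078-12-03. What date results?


Start: 2078-12-03, subtract 93 days
Back 3 days from December 3 reaches November 30, 2078 -> 90 left
November 2078 has 30 days -> back to October 31, 2078 -> 60 left
October 2078 has 31 days -> back to September 30, 2078 -> 29 left
September 2078: 30 - 29 = 1 -> lands on September 1

Result: 2078-09-01


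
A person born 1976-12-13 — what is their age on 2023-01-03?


Birth: 1976-12-13
Reference: 2023-01-03
Year difference: 2023 - 1976 = 47
Birthday not yet reached in 2023, subtract 1

46 years old


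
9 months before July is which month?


July is month 7
7 - 9 = -2; wrap: -2 + 12 = 10

October


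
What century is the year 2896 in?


Century = (year - 1) // 100 + 1
= (2896 - 1) // 100 + 1
= 2895 // 100 + 1
= 28 + 1

29th century


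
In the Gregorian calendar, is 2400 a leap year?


Gregorian leap year rule: divisible by 4, but not by 100, unless also by 400.
2400 is divisible by 400 -> leap year

Yes


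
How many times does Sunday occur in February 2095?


February 2095 has 28 days
Anchor: Jan 1, 2095. With p = 2095 - 1 = 2094: (p + p//4 - p//100 + p//400) mod 7 = (2094 + 523 - 20 + 5) mod 7 = 2602 mod 7 = 5 -> Saturday (Mon=0 ... Sun=6)
Days before February (Jan): 31; February 1 index = (5 + 31) mod 7 = 1 -> Tuesday
First Sunday is February 6
Sundays: 6, 13, 20, 27

4 Sundays


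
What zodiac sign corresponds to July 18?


Date: July 18
Conventional tropical zodiac dates: Cancer from June 21 onward; Leo starts July 23
July 18 falls within the Cancer range

Cancer


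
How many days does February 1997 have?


February 1997 (leap year: no)

28 days


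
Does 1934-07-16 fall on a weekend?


Anchor: Jan 1, 1934. With p = 1934 - 1 = 1933: (p + p//4 - p//100 + p//400) mod 7 = (1933 + 483 - 19 + 4) mod 7 = 2401 mod 7 = 0 -> Monday (Mon=0 ... Sun=6)
Day of year: 197; offset = 196
Weekday index = (0 + 196) mod 7 = 0 -> Monday
Weekend days: Saturday, Sunday

No


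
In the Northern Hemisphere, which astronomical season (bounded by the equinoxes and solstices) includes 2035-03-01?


Date: March 1
Astronomical Winter (approx.; exact equinox/solstice day varies by year): December 21 to March 19
March 1 falls within the Winter window

Winter


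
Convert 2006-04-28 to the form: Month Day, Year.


ISO 2006-04-28 parses as year=2006, month=04, day=28
Month 4 -> April

April 28, 2006


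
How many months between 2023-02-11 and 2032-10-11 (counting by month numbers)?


From February 2023 to October 2032
9 years * 12 = 108 months, plus 8 months = 116

116 months


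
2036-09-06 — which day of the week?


Date: September 6, 2036
Anchor: Jan 1, 2036. With p = 2036 - 1 = 2035: (p + p//4 - p//100 + p//400) mod 7 = (2035 + 508 - 20 + 5) mod 7 = 2528 mod 7 = 1 -> Tuesday (Mon=0 ... Sun=6)
Days before September (Jan-Aug): 244; offset = 244 + 6 - 1 = 249
Weekday index = (1 + 249) mod 7 = 5

Day of the week: Saturday


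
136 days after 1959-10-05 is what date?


Start: 1959-10-05, add 136 days
October 1959 has 31 days: 31 - 5 = 26 days to October 31 -> 110 left
November 1959 has 30 days -> 80 left
December 1959 has 31 days -> 49 left
January 1960 has 31 days -> 18 left
February 1960: 18 <= 29 -> lands on February 18

Result: 1960-02-18


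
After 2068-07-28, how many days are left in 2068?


Day of year: 210 of 366
Remaining = 366 - 210

156 days


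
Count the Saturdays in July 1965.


July 1965 has 31 days
Anchor: Jan 1, 1965. With p = 1965 - 1 = 1964: (p + p//4 - p//100 + p//400) mod 7 = (1964 + 491 - 19 + 4) mod 7 = 2440 mod 7 = 4 -> Friday (Mon=0 ... Sun=6)
Days before July (Jan-Jun): 181; July 1 index = (4 + 181) mod 7 = 3 -> Thursday
First Saturday is July 3
Saturdays: 3, 10, 17, 24, 31

5 Saturdays


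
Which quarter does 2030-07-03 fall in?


Month: July (month 7)
Q1: Jan-Mar, Q2: Apr-Jun, Q3: Jul-Sep, Q4: Oct-Dec

Q3


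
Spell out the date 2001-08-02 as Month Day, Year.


ISO 2001-08-02 parses as year=2001, month=08, day=02
Month 8 -> August

August 2, 2001


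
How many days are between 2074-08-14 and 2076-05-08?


From 2074-08-14 to 2076-05-08
2074-08-14: days before August = 31 + 28 + 31 + 30 + 31 + 30 + 31 = 212 (2074 is not a leap year); day of year = 212 + 14 = 226
2076-05-08: days before May = 31 + 29 + 31 + 30 = 121 (2076 is a leap year); day of year = 121 + 8 = 129
Rest of 2074: 365 - 226 = 139
Full years 2075 (365): 365
Total = 139 + 365 + 129 = 633

633 days


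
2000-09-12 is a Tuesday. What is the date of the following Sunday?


Current: Tuesday
Target: Sunday
Days ahead: 5

Next Sunday: 2000-09-17


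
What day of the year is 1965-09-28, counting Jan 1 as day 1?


Date: September 28, 1965
Days in months 1 through 8: 243
Plus 28 days in September

Day of year: 271


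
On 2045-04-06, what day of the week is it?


Date: April 6, 2045
Anchor: Jan 1, 2045. With p = 2045 - 1 = 2044: (p + p//4 - p//100 + p//400) mod 7 = (2044 + 511 - 20 + 5) mod 7 = 2540 mod 7 = 6 -> Sunday (Mon=0 ... Sun=6)
Days before April (Jan-Mar): 90; offset = 90 + 6 - 1 = 95
Weekday index = (6 + 95) mod 7 = 3

Day of the week: Thursday


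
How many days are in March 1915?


March 1915

31 days


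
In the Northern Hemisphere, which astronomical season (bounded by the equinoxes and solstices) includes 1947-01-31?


Date: January 31
Astronomical Winter (approx.; exact equinox/solstice day varies by year): December 21 to March 19
January 31 falls within the Winter window

Winter


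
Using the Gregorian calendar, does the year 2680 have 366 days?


Gregorian leap year rule: divisible by 4, but not by 100, unless also by 400.
2680 is divisible by 4 but not 100 -> leap year

Yes


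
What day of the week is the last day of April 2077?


April 2077 has 30 days
Anchor: Jan 1, 2077. With p = 2077 - 1 = 2076: (p + p//4 - p//100 + p//400) mod 7 = (2076 + 519 - 20 + 5) mod 7 = 2580 mod 7 = 4 -> Friday (Mon=0 ... Sun=6)
Days before April (Jan-Mar): 90; April 1 index = (4 + 90) mod 7 = 3 -> Thursday
Last day offset: 30 - 1 = 29 days
Weekday index = (3 + 29) mod 7 = 4

Friday, April 30


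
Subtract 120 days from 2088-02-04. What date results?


Start: 2088-02-04, subtract 120 days
Back 4 days from February 4 reaches January 31, 2088 -> 116 left
January 2088 has 31 days -> back to December 31, 2087 -> 85 left
December 2087 has 31 days -> back to November 30, 2087 -> 54 left
November 2087 has 30 days -> back to October 31, 2087 -> 24 left
October 2087: 31 - 24 = 7 -> lands on October 7

Result: 2087-10-07


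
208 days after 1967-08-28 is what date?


Start: 1967-08-28, add 208 days
August 1967 has 31 days: 31 - 28 = 3 days to August 31 -> 205 left
September 1967 has 30 days -> 175 left
October 1967 has 31 days -> 144 left
November 1967 has 30 days -> 114 left
December 1967 has 31 days -> 83 left
January 1968 has 31 days -> 52 left
February 1968 has 29 days -> 23 left
March 1968: 23 <= 31 -> lands on March 23

Result: 1968-03-23


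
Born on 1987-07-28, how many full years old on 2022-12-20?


Birth: 1987-07-28
Reference: 2022-12-20
Year difference: 2022 - 1987 = 35

35 years old


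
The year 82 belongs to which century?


Century = (year - 1) // 100 + 1
= (82 - 1) // 100 + 1
= 81 // 100 + 1
= 0 + 1

1st century


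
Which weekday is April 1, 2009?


Target: April 1, 2009
Anchor: Jan 1, 2009. With p = 2009 - 1 = 2008: (p + p//4 - p//100 + p//400) mod 7 = (2008 + 502 - 20 + 5) mod 7 = 2495 mod 7 = 3 -> Thursday (Mon=0 ... Sun=6)
Days before April (Jan-Mar): 90 days
Weekday index = (3 + 90) mod 7 = 2

Wednesday


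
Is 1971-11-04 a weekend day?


Anchor: Jan 1, 1971. With p = 1971 - 1 = 1970: (p + p//4 - p//100 + p//400) mod 7 = (1970 + 492 - 19 + 4) mod 7 = 2447 mod 7 = 4 -> Friday (Mon=0 ... Sun=6)
Day of year: 308; offset = 307
Weekday index = (4 + 307) mod 7 = 3 -> Thursday
Weekend days: Saturday, Sunday

No


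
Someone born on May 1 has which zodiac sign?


Date: May 1
Conventional tropical zodiac dates: Taurus from April 20 onward; Gemini starts May 21
May 1 falls within the Taurus range

Taurus


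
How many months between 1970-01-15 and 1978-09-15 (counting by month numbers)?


From January 1970 to September 1978
8 years * 12 = 96 months, plus 8 months = 104

104 months


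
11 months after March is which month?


March is month 3
3 + 11 = 14; wrap: 14 - 12 = 2

February


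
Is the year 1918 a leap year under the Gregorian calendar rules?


Gregorian leap year rule: divisible by 4, but not by 100, unless also by 400.
1918 is not divisible by 4 -> not a leap year

No


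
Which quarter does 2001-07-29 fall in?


Month: July (month 7)
Q1: Jan-Mar, Q2: Apr-Jun, Q3: Jul-Sep, Q4: Oct-Dec

Q3


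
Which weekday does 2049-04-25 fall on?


Date: April 25, 2049
Anchor: Jan 1, 2049. With p = 2049 - 1 = 2048: (p + p//4 - p//100 + p//400) mod 7 = (2048 + 512 - 20 + 5) mod 7 = 2545 mod 7 = 4 -> Friday (Mon=0 ... Sun=6)
Days before April (Jan-Mar): 90; offset = 90 + 25 - 1 = 114
Weekday index = (4 + 114) mod 7 = 6

Day of the week: Sunday


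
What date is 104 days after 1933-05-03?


Start: 1933-05-03, add 104 days
May 1933 has 31 days: 31 - 3 = 28 days to May 31 -> 76 left
June 1933 has 30 days -> 46 left
July 1933 has 31 days -> 15 left
August 1933: 15 <= 31 -> lands on August 15

Result: 1933-08-15


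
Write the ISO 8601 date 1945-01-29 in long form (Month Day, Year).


ISO 1945-01-29 parses as year=1945, month=01, day=29
Month 1 -> January

January 29, 1945


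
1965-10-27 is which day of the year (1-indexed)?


Date: October 27, 1965
Days in months 1 through 9: 273
Plus 27 days in October

Day of year: 300


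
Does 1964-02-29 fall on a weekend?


Anchor: Jan 1, 1964. With p = 1964 - 1 = 1963: (p + p//4 - p//100 + p//400) mod 7 = (1963 + 490 - 19 + 4) mod 7 = 2438 mod 7 = 2 -> Wednesday (Mon=0 ... Sun=6)
Day of year: 60; offset = 59
Weekday index = (2 + 59) mod 7 = 5 -> Saturday
Weekend days: Saturday, Sunday

Yes


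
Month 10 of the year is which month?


Month 10 of 12

October


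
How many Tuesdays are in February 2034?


February 2034 has 28 days
Anchor: Jan 1, 2034. With p = 2034 - 1 = 2033: (p + p//4 - p//100 + p//400) mod 7 = (2033 + 508 - 20 + 5) mod 7 = 2526 mod 7 = 6 -> Sunday (Mon=0 ... Sun=6)
Days before February (Jan): 31; February 1 index = (6 + 31) mod 7 = 2 -> Wednesday
First Tuesday is February 7
Tuesdays: 7, 14, 21, 28

4 Tuesdays


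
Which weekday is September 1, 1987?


Target: September 1, 1987
Anchor: Jan 1, 1987. With p = 1987 - 1 = 1986: (p + p//4 - p//100 + p//400) mod 7 = (1986 + 496 - 19 + 4) mod 7 = 2467 mod 7 = 3 -> Thursday (Mon=0 ... Sun=6)
Days before September (Jan-Aug): 243 days
Weekday index = (3 + 243) mod 7 = 1

Tuesday


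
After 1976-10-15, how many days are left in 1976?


Day of year: 289 of 366
Remaining = 366 - 289

77 days


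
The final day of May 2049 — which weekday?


May 2049 has 31 days
Anchor: Jan 1, 2049. With p = 2049 - 1 = 2048: (p + p//4 - p//100 + p//400) mod 7 = (2048 + 512 - 20 + 5) mod 7 = 2545 mod 7 = 4 -> Friday (Mon=0 ... Sun=6)
Days before May (Jan-Apr): 120; May 1 index = (4 + 120) mod 7 = 5 -> Saturday
Last day offset: 31 - 1 = 30 days
Weekday index = (5 + 30) mod 7 = 0

Monday, May 31


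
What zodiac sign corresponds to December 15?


Date: December 15
Conventional tropical zodiac dates: Sagittarius from November 22 onward; Capricorn starts December 22
December 15 falls within the Sagittarius range

Sagittarius


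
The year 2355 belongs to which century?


Century = (year - 1) // 100 + 1
= (2355 - 1) // 100 + 1
= 2354 // 100 + 1
= 23 + 1

24th century


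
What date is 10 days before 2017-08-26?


Start: 2017-08-26, subtract 10 days
26 - 10 = 16 stays within August 2017

Result: 2017-08-16


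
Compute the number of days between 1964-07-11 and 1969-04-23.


From 1964-07-11 to 1969-04-23
1964-07-11: days before July = 31 + 29 + 31 + 30 + 31 + 30 = 182 (1964 is a leap year); day of year = 182 + 11 = 193
1969-04-23: days before April = 31 + 28 + 31 = 90 (1969 is not a leap year); day of year = 90 + 23 = 113
Rest of 1964: 366 - 193 = 173
Full years 1965 (365), 1966 (365), 1967 (365), 1968 (366): 1461
Total = 173 + 1461 + 113 = 1747

1747 days


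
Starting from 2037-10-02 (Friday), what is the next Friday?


Current: Friday
Target: Friday
Days ahead: 7

Next Friday: 2037-10-09


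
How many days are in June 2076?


June 2076

30 days


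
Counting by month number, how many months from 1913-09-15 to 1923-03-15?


From September 1913 to March 1923
10 years * 12 = 120 months, minus 6 months = 114

114 months


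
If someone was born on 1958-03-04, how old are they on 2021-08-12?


Birth: 1958-03-04
Reference: 2021-08-12
Year difference: 2021 - 1958 = 63

63 years old


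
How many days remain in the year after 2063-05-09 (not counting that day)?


Day of year: 129 of 365
Remaining = 365 - 129

236 days


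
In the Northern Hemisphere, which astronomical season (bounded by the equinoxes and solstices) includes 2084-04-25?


Date: April 25
Astronomical Spring (approx.; exact equinox/solstice day varies by year): March 20 to June 20
April 25 falls within the Spring window

Spring


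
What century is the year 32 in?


Century = (year - 1) // 100 + 1
= (32 - 1) // 100 + 1
= 31 // 100 + 1
= 0 + 1

1st century


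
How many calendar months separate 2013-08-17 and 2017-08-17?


From August 2013 to August 2017
4 years * 12 = 48 months = 48

48 months


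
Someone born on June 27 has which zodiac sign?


Date: June 27
Conventional tropical zodiac dates: Cancer from June 21 onward; Leo starts July 23
June 27 falls within the Cancer range

Cancer


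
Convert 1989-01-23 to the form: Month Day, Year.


ISO 1989-01-23 parses as year=1989, month=01, day=23
Month 1 -> January

January 23, 1989


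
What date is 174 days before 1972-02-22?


Start: 1972-02-22, subtract 174 days
Back 22 days from February 22 reaches January 31, 1972 -> 152 left
January 1972 has 31 days -> back to December 31, 1971 -> 121 left
December 1971 has 31 days -> back to November 30, 1971 -> 90 left
November 1971 has 30 days -> back to October 31, 1971 -> 60 left
October 1971 has 31 days -> back to September 30, 1971 -> 29 left
September 1971: 30 - 29 = 1 -> lands on September 1

Result: 1971-09-01


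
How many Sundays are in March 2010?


March 2010 has 31 days
Anchor: Jan 1, 2010. With p = 2010 - 1 = 2009: (p + p//4 - p//100 + p//400) mod 7 = (2009 + 502 - 20 + 5) mod 7 = 2496 mod 7 = 4 -> Friday (Mon=0 ... Sun=6)
Days before March (Jan-Feb): 59; March 1 index = (4 + 59) mod 7 = 0 -> Monday
First Sunday is March 7
Sundays: 7, 14, 21, 28

4 Sundays


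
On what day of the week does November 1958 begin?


Target: November 1, 1958
Anchor: Jan 1, 1958. With p = 1958 - 1 = 1957: (p + p//4 - p//100 + p//400) mod 7 = (1957 + 489 - 19 + 4) mod 7 = 2431 mod 7 = 2 -> Wednesday (Mon=0 ... Sun=6)
Days before November (Jan-Oct): 304 days
Weekday index = (2 + 304) mod 7 = 5

Saturday


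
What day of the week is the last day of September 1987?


September 1987 has 30 days
Anchor: Jan 1, 1987. With p = 1987 - 1 = 1986: (p + p//4 - p//100 + p//400) mod 7 = (1986 + 496 - 19 + 4) mod 7 = 2467 mod 7 = 3 -> Thursday (Mon=0 ... Sun=6)
Days before September (Jan-Aug): 243; September 1 index = (3 + 243) mod 7 = 1 -> Tuesday
Last day offset: 30 - 1 = 29 days
Weekday index = (1 + 29) mod 7 = 2

Wednesday, September 30


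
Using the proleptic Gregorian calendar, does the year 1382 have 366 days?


Gregorian leap year rule: divisible by 4, but not by 100, unless also by 400.
1382 is not divisible by 4 -> not a leap year

No


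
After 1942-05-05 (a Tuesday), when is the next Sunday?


Current: Tuesday
Target: Sunday
Days ahead: 5

Next Sunday: 1942-05-10


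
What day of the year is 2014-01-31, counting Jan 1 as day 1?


Date: January 31, 2014
No months before January
Plus 31 days in January

Day of year: 31


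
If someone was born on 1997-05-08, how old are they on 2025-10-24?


Birth: 1997-05-08
Reference: 2025-10-24
Year difference: 2025 - 1997 = 28

28 years old


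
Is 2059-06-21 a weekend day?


Anchor: Jan 1, 2059. With p = 2059 - 1 = 2058: (p + p//4 - p//100 + p//400) mod 7 = (2058 + 514 - 20 + 5) mod 7 = 2557 mod 7 = 2 -> Wednesday (Mon=0 ... Sun=6)
Day of year: 172; offset = 171
Weekday index = (2 + 171) mod 7 = 5 -> Saturday
Weekend days: Saturday, Sunday

Yes


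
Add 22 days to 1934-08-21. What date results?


Start: 1934-08-21, add 22 days
August 1934 has 31 days: 31 - 21 = 10 days to August 31 -> 12 left
September 1934: 12 <= 30 -> lands on September 12

Result: 1934-09-12


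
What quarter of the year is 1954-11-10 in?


Month: November (month 11)
Q1: Jan-Mar, Q2: Apr-Jun, Q3: Jul-Sep, Q4: Oct-Dec

Q4


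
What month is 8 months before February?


February is month 2
2 - 8 = -6; wrap: -6 + 12 = 6

June


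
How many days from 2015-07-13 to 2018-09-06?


From 2015-07-13 to 2018-09-06
2015-07-13: days before July = 31 + 28 + 31 + 30 + 31 + 30 = 181 (2015 is not a leap year); day of year = 181 + 13 = 194
2018-09-06: days before September = 31 + 28 + 31 + 30 + 31 + 30 + 31 + 31 = 243 (2018 is not a leap year); day of year = 243 + 6 = 249
Rest of 2015: 365 - 194 = 171
Full years 2016 (366), 2017 (365): 731
Total = 171 + 731 + 249 = 1151

1151 days


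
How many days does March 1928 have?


March 1928

31 days


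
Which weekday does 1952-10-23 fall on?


Date: October 23, 1952
Anchor: Jan 1, 1952. With p = 1952 - 1 = 1951: (p + p//4 - p//100 + p//400) mod 7 = (1951 + 487 - 19 + 4) mod 7 = 2423 mod 7 = 1 -> Tuesday (Mon=0 ... Sun=6)
Days before October (Jan-Sep): 274; offset = 274 + 23 - 1 = 296
Weekday index = (1 + 296) mod 7 = 3

Day of the week: Thursday


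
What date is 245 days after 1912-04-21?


Start: 1912-04-21, add 245 days
April 1912 has 30 days: 30 - 21 = 9 days to April 30 -> 236 left
May 1912 has 31 days -> 205 left
June 1912 has 30 days -> 175 left
July 1912 has 31 days -> 144 left
August 1912 has 31 days -> 113 left
September 1912 has 30 days -> 83 left
October 1912 has 31 days -> 52 left
November 1912 has 30 days -> 22 left
December 1912: 22 <= 31 -> lands on December 22

Result: 1912-12-22
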